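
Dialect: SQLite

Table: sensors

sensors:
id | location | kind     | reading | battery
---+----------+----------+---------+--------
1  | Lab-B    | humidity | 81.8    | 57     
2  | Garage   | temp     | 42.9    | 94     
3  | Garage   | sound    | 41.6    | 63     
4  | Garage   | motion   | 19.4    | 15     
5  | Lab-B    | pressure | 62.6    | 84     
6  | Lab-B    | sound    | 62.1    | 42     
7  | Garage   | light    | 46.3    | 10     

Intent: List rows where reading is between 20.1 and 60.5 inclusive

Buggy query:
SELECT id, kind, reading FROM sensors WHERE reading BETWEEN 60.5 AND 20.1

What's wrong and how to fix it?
Bug: BETWEEN expects the lower bound first; with 60.5 AND 20.1 the range is empty

Fix: Write BETWEEN 20.1 AND 60.5

Corrected query:
SELECT id, kind, reading FROM sensors WHERE reading BETWEEN 20.1 AND 60.5

Result:
id | kind  | reading
---+-------+--------
2  | temp  | 42.9   
3  | sound | 41.6   
7  | light | 46.3   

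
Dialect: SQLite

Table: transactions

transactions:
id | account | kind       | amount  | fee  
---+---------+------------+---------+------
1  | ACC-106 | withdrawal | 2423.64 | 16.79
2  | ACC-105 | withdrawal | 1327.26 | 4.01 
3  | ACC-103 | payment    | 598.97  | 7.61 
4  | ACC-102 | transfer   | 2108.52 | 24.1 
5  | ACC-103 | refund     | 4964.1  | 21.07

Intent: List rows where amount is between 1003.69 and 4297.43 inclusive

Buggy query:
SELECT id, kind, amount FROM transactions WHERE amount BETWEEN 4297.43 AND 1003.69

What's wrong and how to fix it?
Bug: BETWEEN expects the lower bound first; with 4297.43 AND 1003.69 the range is empty

Fix: Swap the bounds so the smaller value comes first

Corrected query:
SELECT id, kind, amount FROM transactions WHERE amount BETWEEN 1003.69 AND 4297.43

Result:
id | kind       | amount 
---+------------+--------
1  | withdrawal | 2423.64
2  | withdrawal | 1327.26
4  | transfer   | 2108.52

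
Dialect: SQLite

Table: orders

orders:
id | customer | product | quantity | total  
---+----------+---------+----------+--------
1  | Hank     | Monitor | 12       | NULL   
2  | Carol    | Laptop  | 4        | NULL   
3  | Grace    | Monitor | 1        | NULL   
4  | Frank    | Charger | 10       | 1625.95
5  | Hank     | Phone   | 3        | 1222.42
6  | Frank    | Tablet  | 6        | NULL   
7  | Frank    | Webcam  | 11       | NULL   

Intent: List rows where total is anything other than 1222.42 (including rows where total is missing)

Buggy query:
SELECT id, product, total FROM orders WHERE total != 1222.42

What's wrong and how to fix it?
Bug: Inequality against NULL is unknown, not true; rows with NULL are dropped

Fix: Handle NULL separately with IS NULL alongside the inequality

Corrected query:
SELECT id, product, total FROM orders WHERE total != 1222.42 OR total IS NULL

Result:
id | product | total  
---+---------+--------
1  | Monitor | NULL   
2  | Laptop  | NULL   
3  | Monitor | NULL   
4  | Charger | 1625.95
6  | Tablet  | NULL   
7  | Webcam  | NULL   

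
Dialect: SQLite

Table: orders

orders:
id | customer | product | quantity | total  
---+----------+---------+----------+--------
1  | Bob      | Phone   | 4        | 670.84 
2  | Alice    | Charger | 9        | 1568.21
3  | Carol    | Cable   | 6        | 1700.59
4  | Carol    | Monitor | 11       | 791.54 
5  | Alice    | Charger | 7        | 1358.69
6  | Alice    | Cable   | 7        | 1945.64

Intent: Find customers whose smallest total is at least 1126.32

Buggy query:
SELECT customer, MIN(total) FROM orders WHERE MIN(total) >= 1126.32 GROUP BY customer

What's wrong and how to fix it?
Bug: MIN() in WHERE is a misuse of aggregate

Fix: Use HAVING for the per-group MIN condition

Corrected query:
SELECT customer, MIN(total) FROM orders GROUP BY customer HAVING MIN(total) >= 1126.32

Result:
customer | MIN(total)
---------+-----------
Alice    | 1358.69   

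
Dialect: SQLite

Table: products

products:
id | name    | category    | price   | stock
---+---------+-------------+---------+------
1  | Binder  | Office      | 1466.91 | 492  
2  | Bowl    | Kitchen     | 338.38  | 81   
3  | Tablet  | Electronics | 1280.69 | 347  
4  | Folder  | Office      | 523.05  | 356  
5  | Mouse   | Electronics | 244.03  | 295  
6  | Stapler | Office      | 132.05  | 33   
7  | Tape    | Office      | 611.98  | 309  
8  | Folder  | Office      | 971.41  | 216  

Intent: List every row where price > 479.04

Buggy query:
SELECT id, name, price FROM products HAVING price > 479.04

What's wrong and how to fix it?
Bug: This is a non-aggregate query (no GROUP BY, no aggregates), so in SQLite the HAVING clause is invalid here; a row-level condition belongs in WHERE

Fix: Use WHERE for row-level filtering

Corrected query:
SELECT id, name, price FROM products WHERE price > 479.04

Result:
id | name   | price  
---+--------+--------
1  | Binder | 1466.91
3  | Tablet | 1280.69
4  | Folder | 523.05 
7  | Tape   | 611.98 
8  | Folder | 971.41 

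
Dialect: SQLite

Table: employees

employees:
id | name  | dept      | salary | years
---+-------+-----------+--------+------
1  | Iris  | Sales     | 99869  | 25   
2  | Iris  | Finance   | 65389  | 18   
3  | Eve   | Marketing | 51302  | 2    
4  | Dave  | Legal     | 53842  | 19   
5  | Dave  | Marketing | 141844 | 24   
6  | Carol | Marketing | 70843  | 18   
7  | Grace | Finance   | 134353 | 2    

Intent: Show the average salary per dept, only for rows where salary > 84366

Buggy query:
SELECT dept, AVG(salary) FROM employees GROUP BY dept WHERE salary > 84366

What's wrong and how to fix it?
Bug: Row-level WHERE must come before GROUP BY in the clause order

Fix: Move the WHERE clause before GROUP BY

Corrected query:
SELECT dept, AVG(salary) FROM employees WHERE salary > 84366 GROUP BY dept

Result:
dept      | AVG(salary)
----------+------------
Finance   | 134353     
Marketing | 141844     
Sales     | 99869      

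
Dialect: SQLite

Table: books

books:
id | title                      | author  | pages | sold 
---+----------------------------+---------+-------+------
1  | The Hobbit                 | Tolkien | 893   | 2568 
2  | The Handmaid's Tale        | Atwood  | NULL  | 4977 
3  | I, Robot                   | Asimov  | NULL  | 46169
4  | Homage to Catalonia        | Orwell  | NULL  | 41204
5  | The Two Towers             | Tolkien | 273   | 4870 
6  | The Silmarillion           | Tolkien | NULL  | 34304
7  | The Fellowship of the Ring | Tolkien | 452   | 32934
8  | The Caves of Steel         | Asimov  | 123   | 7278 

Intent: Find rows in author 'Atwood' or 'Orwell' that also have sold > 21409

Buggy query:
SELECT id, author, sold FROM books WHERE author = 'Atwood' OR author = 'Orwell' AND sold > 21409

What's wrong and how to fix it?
Bug: Without parentheses, AND is evaluated before OR, so the sold filter only applies to the 'Orwell' branch

Fix: Add parentheses around the OR so the AND applies to both alternatives

Corrected query:
SELECT id, author, sold FROM books WHERE (author = 'Atwood' OR author = 'Orwell') AND sold > 21409

Result:
id | author | sold 
---+--------+------
4  | Orwell | 41204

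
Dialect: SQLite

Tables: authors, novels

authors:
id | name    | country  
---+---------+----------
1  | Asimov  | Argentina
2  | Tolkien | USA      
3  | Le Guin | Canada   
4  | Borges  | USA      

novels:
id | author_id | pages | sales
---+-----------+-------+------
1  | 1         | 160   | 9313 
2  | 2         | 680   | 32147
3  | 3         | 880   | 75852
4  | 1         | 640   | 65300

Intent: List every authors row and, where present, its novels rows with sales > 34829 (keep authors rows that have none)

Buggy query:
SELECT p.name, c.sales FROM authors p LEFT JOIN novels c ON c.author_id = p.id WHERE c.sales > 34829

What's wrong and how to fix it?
Bug: Filtering c.sales in WHERE discards the NULL rows produced by LEFT JOIN, turning it into an inner join

Fix: Move the right-table condition into the ON clause so unmatched parents are kept

Corrected query:
SELECT p.name, c.sales FROM authors p LEFT JOIN novels c ON c.author_id = p.id AND c.sales > 34829

Result:
name    | sales
--------+------
Asimov  | 65300
Tolkien | NULL 
Le Guin | 75852
Borges  | NULL 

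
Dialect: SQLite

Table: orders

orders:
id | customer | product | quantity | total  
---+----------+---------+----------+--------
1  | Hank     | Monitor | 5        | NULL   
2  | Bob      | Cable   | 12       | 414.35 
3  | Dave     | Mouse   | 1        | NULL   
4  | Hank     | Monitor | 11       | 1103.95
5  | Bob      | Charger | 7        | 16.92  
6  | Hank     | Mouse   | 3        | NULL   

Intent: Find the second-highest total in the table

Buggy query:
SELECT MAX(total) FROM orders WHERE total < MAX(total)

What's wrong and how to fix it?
Bug: MAX(total) on the right of the comparison is an aggregate-in-WHERE error

Fix: Put the inner MAX in a scalar subquery

Corrected query:
SELECT MAX(total) FROM orders WHERE total < (SELECT MAX(total) FROM orders)

Result:
MAX(total)
----------
414.35    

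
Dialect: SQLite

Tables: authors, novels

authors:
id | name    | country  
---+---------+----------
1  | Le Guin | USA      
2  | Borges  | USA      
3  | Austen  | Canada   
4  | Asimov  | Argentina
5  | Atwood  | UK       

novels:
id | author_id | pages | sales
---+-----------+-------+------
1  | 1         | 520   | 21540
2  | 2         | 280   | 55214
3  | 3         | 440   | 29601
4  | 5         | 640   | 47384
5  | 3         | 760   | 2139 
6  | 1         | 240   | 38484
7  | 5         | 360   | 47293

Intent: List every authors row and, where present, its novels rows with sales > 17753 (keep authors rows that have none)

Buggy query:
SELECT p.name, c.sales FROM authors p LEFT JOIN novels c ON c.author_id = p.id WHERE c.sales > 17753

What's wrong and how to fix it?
Bug: A WHERE condition on the right-hand table after LEFT JOIN drops unmatched parents

Fix: Move the right-table condition into the ON clause so unmatched parents are kept

Corrected query:
SELECT p.name, c.sales FROM authors p LEFT JOIN novels c ON c.author_id = p.id AND c.sales > 17753

Result:
name    | sales
--------+------
Le Guin | 21540
Le Guin | 38484
Borges  | 55214
Austen  | 29601
Asimov  | NULL 
Atwood  | 47293
Atwood  | 47384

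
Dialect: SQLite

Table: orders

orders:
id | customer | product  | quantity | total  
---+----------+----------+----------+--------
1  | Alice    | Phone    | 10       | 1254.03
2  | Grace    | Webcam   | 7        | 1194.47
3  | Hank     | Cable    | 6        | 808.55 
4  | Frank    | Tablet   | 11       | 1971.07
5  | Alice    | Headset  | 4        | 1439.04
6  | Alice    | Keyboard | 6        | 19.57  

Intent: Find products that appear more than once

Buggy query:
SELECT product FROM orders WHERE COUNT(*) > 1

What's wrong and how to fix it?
Bug: WHERE can't reference COUNT(*); aggregates are computed after WHERE

Fix: GROUP BY product, then filter groups with HAVING COUNT(*) > 1

Corrected query:
SELECT product FROM orders GROUP BY product HAVING COUNT(*) > 1

Result:
(no rows)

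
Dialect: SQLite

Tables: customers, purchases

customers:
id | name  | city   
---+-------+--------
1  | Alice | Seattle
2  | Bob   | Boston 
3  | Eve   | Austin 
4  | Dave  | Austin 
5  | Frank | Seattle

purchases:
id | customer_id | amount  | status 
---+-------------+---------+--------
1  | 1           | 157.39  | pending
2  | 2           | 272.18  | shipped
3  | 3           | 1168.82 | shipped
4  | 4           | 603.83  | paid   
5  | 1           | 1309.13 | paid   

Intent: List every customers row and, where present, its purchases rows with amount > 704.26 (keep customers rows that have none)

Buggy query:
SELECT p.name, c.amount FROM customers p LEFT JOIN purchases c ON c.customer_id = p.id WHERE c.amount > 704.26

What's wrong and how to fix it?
Bug: A WHERE condition on the right-hand table after LEFT JOIN drops unmatched parents

Fix: Move the right-table condition into the ON clause so unmatched parents are kept

Corrected query:
SELECT p.name, c.amount FROM customers p LEFT JOIN purchases c ON c.customer_id = p.id AND c.amount > 704.26

Result:
name  | amount 
------+--------
Alice | 1309.13
Bob   | NULL   
Eve   | 1168.82
Dave  | NULL   
Frank | NULL   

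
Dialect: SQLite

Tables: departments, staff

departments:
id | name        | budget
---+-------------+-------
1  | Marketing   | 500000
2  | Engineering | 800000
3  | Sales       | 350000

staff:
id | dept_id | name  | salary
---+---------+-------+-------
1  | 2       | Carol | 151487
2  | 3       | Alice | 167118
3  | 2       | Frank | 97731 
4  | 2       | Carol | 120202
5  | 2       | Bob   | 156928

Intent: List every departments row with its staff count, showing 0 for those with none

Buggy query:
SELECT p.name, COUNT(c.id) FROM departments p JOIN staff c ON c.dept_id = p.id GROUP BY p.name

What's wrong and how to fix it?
Bug: An inner join excludes parents with zero children

Fix: Use LEFT JOIN so parents without children still appear (COUNT(c.id) gives 0)

Corrected query:
SELECT p.name, COUNT(c.id) FROM departments p LEFT JOIN staff c ON c.dept_id = p.id GROUP BY p.name

Result:
name        | COUNT(c.id)
------------+------------
Engineering | 4          
Marketing   | 0          
Sales       | 1          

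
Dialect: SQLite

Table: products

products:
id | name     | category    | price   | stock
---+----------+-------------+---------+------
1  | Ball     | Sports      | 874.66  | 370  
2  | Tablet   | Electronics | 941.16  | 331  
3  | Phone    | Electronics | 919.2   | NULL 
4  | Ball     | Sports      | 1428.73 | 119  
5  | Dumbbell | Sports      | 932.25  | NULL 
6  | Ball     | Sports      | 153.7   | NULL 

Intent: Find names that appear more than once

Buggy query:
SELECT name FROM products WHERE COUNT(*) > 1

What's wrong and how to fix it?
Bug: COUNT(*) is an aggregate and cannot be used in WHERE

Fix: GROUP BY name, then filter groups with HAVING COUNT(*) > 1

Corrected query:
SELECT name FROM products GROUP BY name HAVING COUNT(*) > 1

Result:
name
----
Ball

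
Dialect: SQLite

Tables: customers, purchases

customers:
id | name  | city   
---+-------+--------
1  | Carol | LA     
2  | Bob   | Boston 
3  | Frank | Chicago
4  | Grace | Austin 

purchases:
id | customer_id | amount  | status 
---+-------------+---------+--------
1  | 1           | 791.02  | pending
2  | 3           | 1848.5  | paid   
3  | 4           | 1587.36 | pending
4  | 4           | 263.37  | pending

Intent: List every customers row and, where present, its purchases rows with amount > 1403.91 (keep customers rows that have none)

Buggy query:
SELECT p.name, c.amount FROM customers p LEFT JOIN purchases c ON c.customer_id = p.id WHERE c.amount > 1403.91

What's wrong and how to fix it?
Bug: Filtering c.amount in WHERE discards the NULL rows produced by LEFT JOIN, turning it into an inner join

Fix: Put 'c.amount > 1403.91' in the JOIN's ON clause instead of WHERE

Corrected query:
SELECT p.name, c.amount FROM customers p LEFT JOIN purchases c ON c.customer_id = p.id AND c.amount > 1403.91

Result:
name  | amount 
------+--------
Carol | NULL   
Bob   | NULL   
Frank | 1848.5 
Grace | 1587.36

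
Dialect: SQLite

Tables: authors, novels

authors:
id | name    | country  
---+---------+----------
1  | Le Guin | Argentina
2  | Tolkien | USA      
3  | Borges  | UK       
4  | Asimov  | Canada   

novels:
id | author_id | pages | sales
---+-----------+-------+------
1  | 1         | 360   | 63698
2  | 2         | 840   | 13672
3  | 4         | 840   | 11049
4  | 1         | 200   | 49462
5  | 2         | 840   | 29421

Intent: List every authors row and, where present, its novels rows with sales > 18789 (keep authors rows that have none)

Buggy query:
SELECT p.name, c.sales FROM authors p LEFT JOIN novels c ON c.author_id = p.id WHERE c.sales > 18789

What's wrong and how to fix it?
Bug: A WHERE condition on the right-hand table after LEFT JOIN drops unmatched parents

Fix: Put 'c.sales > 18789' in the JOIN's ON clause instead of WHERE

Corrected query:
SELECT p.name, c.sales FROM authors p LEFT JOIN novels c ON c.author_id = p.id AND c.sales > 18789

Result:
name    | sales
--------+------
Le Guin | 49462
Le Guin | 63698
Tolkien | 29421
Borges  | NULL 
Asimov  | NULL 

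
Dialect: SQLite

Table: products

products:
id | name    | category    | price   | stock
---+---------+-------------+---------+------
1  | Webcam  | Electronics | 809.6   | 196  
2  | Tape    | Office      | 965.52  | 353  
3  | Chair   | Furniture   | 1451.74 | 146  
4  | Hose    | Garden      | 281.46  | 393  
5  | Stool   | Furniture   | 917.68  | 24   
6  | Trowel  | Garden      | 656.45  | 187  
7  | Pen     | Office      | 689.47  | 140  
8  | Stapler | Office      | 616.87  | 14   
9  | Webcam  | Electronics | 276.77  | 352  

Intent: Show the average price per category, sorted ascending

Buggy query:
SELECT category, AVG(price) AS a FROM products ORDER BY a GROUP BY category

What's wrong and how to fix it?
Bug: ORDER BY appears before GROUP BY; SQL clause order requires GROUP BY first

Fix: Reorder: SELECT … FROM … GROUP BY … ORDER BY …

Corrected query:
SELECT category, AVG(price) AS a FROM products GROUP BY category ORDER BY a

Result:
category    | a         
------------+-----------
Garden      | 468.955   
Electronics | 543.185   
Office      | 757.286667
Furniture   | 1184.71   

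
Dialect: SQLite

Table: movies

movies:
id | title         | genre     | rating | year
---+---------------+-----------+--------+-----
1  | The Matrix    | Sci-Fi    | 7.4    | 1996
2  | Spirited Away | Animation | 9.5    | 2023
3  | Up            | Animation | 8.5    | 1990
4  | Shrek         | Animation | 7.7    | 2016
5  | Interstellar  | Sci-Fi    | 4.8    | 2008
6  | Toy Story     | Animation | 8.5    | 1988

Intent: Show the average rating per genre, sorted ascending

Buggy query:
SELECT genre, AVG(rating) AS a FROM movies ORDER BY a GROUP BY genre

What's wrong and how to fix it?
Bug: GROUP BY must precede ORDER BY

Fix: Reorder: SELECT … FROM … GROUP BY … ORDER BY …

Corrected query:
SELECT genre, AVG(rating) AS a FROM movies GROUP BY genre ORDER BY a

Result:
genre     | a   
----------+-----
Sci-Fi    | 6.1 
Animation | 8.55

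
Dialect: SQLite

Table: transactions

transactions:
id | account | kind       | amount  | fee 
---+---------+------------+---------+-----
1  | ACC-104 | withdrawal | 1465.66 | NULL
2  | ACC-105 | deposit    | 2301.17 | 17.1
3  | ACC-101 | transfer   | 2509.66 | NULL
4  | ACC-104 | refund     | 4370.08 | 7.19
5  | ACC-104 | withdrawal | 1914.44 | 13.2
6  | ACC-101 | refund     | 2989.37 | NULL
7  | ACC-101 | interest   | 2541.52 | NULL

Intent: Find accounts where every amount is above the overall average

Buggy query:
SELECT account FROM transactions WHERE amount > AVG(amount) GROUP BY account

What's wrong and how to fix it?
Bug: AVG() is an aggregate; it can't sit directly in WHERE

Fix: Use a subquery for AVG and a HAVING MIN(...) filter so the condition holds for every row in the group

Corrected query:
SELECT account FROM transactions GROUP BY account HAVING MIN(amount) > (SELECT AVG(amount) FROM transactions)

Result:
(no rows)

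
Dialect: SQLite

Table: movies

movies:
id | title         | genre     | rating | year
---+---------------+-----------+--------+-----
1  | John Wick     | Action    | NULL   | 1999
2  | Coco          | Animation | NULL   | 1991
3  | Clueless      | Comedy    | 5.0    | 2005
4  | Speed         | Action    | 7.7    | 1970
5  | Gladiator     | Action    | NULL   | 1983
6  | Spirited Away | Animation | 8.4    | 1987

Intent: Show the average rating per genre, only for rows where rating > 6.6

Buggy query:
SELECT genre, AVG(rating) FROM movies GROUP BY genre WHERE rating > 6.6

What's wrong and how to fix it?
Bug: WHERE cannot follow GROUP BY

Fix: Move the WHERE clause before GROUP BY

Corrected query:
SELECT genre, AVG(rating) FROM movies WHERE rating > 6.6 GROUP BY genre

Result:
genre     | AVG(rating)
----------+------------
Action    | 7.7        
Animation | 8.4        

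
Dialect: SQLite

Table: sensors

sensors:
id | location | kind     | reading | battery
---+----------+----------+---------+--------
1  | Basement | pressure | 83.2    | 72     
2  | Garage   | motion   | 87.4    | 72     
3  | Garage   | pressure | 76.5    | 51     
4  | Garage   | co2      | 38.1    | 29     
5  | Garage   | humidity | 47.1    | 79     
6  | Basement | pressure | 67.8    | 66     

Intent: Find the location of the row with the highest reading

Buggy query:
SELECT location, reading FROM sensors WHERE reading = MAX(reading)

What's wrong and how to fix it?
Bug: WHERE is evaluated per row; an aggregate over the whole table isn't defined there

Fix: Use a subquery: WHERE reading = (SELECT MAX(reading) FROM sensors)

Corrected query:
SELECT location, reading FROM sensors WHERE reading = (SELECT MAX(reading) FROM sensors)

Result:
location | reading
---------+--------
Garage   | 87.4   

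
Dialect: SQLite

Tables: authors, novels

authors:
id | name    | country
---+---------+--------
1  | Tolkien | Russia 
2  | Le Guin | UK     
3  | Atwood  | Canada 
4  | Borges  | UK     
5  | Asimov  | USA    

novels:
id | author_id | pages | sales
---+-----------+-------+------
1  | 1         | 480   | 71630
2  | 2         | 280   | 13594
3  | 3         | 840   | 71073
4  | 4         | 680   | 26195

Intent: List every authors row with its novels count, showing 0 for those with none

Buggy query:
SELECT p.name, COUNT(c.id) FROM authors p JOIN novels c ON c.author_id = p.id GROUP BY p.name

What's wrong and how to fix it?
Bug: An inner join excludes parents with zero children

Fix: Use LEFT JOIN so parents without children still appear (COUNT(c.id) gives 0)

Corrected query:
SELECT p.name, COUNT(c.id) FROM authors p LEFT JOIN novels c ON c.author_id = p.id GROUP BY p.name

Result:
name    | COUNT(c.id)
--------+------------
Asimov  | 0          
Atwood  | 1          
Borges  | 1          
Le Guin | 1          
Tolkien | 1          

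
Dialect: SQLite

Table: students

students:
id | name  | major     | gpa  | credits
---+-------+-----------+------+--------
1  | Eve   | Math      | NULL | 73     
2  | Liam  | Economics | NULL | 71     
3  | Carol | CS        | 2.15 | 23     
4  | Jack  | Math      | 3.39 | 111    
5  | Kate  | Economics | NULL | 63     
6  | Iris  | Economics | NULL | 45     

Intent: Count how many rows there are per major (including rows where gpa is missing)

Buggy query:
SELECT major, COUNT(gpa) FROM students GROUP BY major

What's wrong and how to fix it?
Bug: COUNT(gpa) skips NULLs, so groups with missing gpa are undercounted

Fix: Replace COUNT(gpa) with COUNT(*)

Corrected query:
SELECT major, COUNT(*) FROM students GROUP BY major

Result:
major     | COUNT(*)
----------+---------
CS        | 1       
Economics | 3       
Math      | 2       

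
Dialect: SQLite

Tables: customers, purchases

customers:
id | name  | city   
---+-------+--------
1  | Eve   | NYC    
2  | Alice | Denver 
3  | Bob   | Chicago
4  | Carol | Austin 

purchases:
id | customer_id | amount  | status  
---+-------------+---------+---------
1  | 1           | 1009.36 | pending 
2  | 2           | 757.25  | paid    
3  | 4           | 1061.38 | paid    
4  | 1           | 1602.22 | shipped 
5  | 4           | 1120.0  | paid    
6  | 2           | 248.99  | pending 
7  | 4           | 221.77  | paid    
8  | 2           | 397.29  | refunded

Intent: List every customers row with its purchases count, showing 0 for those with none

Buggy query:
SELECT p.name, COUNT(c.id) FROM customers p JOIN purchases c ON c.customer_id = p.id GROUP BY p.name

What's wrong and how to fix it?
Bug: An inner join excludes parents with zero children

Fix: Switch to LEFT JOIN to retain unmatched parent rows

Corrected query:
SELECT p.name, COUNT(c.id) FROM customers p LEFT JOIN purchases c ON c.customer_id = p.id GROUP BY p.name

Result:
name  | COUNT(c.id)
------+------------
Alice | 3          
Bob   | 0          
Carol | 3          
Eve   | 2          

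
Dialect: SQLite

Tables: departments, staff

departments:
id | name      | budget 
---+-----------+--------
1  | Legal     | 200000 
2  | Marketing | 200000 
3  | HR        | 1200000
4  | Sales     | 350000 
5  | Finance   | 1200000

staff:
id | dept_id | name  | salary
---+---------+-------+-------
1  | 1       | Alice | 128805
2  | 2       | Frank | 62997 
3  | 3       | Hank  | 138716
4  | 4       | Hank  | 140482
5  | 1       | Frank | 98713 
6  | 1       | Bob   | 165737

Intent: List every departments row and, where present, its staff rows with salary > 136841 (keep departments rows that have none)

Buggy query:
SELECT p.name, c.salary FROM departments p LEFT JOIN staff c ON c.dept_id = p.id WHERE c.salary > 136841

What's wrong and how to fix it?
Bug: A WHERE condition on the right-hand table after LEFT JOIN drops unmatched parents

Fix: Put 'c.salary > 136841' in the JOIN's ON clause instead of WHERE

Corrected query:
SELECT p.name, c.salary FROM departments p LEFT JOIN staff c ON c.dept_id = p.id AND c.salary > 136841

Result:
name      | salary
----------+-------
Legal     | 165737
Marketing | NULL  
HR        | 138716
Sales     | 140482
Finance   | NULL  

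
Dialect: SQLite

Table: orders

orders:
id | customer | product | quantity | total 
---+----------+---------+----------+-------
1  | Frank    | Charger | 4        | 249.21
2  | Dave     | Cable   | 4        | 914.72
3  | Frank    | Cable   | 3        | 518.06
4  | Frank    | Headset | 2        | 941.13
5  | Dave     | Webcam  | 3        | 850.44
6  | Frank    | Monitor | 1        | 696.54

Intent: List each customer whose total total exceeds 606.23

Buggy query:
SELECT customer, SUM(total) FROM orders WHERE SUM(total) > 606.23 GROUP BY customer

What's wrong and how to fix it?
Bug: SUM(total) is an aggregate, but WHERE filters rows before aggregation

Fix: Move the aggregate condition to a HAVING clause

Corrected query:
SELECT customer, SUM(total) FROM orders GROUP BY customer HAVING SUM(total) > 606.23

Result:
customer | SUM(total)
---------+-----------
Dave     | 1765.16   
Frank    | 2404.94   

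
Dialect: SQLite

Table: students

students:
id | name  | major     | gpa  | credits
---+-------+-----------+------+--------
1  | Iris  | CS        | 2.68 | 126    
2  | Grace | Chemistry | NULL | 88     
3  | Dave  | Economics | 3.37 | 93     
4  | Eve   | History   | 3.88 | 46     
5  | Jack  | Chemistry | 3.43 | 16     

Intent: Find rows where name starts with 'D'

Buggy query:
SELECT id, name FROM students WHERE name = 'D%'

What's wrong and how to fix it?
Bug: '=' compares the literal string including the % character; pattern matching needs LIKE

Fix: Use LIKE for wildcard pattern matching

Corrected query:
SELECT id, name FROM students WHERE name LIKE 'D%'

Result:
id | name
---+-----
3  | Dave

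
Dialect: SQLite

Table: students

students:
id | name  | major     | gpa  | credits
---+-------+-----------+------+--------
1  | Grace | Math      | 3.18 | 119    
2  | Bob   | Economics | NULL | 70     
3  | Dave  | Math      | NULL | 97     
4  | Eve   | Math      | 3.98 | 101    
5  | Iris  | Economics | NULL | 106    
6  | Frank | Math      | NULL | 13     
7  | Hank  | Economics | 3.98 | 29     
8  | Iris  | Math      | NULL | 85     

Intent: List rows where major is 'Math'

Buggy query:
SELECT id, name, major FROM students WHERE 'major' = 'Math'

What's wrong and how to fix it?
Bug: Single quotes denote string literals in SQL; the column name is being compared as a constant string

Fix: Reference the column as major without single quotes

Corrected query:
SELECT id, name, major FROM students WHERE major = 'Math'

Result:
id | name  | major
---+-------+------
1  | Grace | Math 
3  | Dave  | Math 
4  | Eve   | Math 
6  | Frank | Math 
8  | Iris  | Math 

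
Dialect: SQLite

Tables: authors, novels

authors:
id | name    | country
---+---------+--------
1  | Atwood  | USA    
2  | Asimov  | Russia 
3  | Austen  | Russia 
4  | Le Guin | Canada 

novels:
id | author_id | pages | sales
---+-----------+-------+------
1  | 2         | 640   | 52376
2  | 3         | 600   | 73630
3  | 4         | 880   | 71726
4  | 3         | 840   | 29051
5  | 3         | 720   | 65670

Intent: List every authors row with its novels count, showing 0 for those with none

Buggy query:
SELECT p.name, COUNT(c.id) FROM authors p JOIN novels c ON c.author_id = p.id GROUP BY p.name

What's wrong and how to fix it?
Bug: An inner join excludes parents with zero children

Fix: Switch to LEFT JOIN to retain unmatched parent rows

Corrected query:
SELECT p.name, COUNT(c.id) FROM authors p LEFT JOIN novels c ON c.author_id = p.id GROUP BY p.name

Result:
name    | COUNT(c.id)
--------+------------
Asimov  | 1          
Atwood  | 0          
Austen  | 3          
Le Guin | 1          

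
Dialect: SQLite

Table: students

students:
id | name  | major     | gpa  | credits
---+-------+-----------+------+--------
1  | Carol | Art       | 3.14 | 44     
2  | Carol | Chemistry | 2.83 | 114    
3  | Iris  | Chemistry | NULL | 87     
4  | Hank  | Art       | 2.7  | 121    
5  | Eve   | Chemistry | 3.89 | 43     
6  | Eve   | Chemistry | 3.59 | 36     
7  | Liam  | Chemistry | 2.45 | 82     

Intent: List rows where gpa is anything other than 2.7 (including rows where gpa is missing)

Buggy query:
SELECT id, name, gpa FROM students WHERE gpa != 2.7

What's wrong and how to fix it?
Bug: 'gpa != 2.7' is unknown when gpa is NULL, so NULL rows are silently excluded

Fix: Add an explicit OR gpa IS NULL to include the missing-value rows

Corrected query:
SELECT id, name, gpa FROM students WHERE gpa != 2.7 OR gpa IS NULL

Result:
id | name  | gpa 
---+-------+-----
1  | Carol | 3.14
2  | Carol | 2.83
3  | Iris  | NULL
5  | Eve   | 3.89
6  | Eve   | 3.59
7  | Liam  | 2.45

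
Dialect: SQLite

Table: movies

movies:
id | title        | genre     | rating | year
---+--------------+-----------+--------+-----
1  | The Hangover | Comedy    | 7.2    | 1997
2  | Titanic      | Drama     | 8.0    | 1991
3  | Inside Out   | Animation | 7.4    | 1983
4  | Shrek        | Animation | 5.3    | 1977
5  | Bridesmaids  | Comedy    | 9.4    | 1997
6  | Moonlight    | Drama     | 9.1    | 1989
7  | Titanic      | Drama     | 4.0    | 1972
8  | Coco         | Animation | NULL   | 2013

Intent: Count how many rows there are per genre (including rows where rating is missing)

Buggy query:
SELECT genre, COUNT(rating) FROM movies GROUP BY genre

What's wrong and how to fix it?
Bug: COUNT(rating) skips NULLs, so groups with missing rating are undercounted

Fix: Use COUNT(*) to count all rows regardless of NULL

Corrected query:
SELECT genre, COUNT(*) FROM movies GROUP BY genre

Result:
genre     | COUNT(*)
----------+---------
Animation | 3       
Comedy    | 2       
Drama     | 3       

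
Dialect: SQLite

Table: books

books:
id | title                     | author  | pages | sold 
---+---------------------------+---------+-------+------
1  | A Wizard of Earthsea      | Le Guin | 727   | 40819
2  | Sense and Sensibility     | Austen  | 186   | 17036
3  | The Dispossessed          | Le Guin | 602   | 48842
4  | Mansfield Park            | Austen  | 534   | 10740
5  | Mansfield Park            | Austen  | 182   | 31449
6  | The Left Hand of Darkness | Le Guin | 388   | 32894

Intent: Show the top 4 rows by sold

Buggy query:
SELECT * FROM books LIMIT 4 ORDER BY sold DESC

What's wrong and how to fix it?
Bug: LIMIT must come after ORDER BY

Fix: Sort with ORDER BY, then apply LIMIT

Corrected query:
SELECT * FROM books ORDER BY sold DESC LIMIT 4

Result:
id | title                     | author  | pages | sold 
---+---------------------------+---------+-------+------
3  | The Dispossessed          | Le Guin | 602   | 48842
1  | A Wizard of Earthsea      | Le Guin | 727   | 40819
6  | The Left Hand of Darkness | Le Guin | 388   | 32894
5  | Mansfield Park            | Austen  | 182   | 31449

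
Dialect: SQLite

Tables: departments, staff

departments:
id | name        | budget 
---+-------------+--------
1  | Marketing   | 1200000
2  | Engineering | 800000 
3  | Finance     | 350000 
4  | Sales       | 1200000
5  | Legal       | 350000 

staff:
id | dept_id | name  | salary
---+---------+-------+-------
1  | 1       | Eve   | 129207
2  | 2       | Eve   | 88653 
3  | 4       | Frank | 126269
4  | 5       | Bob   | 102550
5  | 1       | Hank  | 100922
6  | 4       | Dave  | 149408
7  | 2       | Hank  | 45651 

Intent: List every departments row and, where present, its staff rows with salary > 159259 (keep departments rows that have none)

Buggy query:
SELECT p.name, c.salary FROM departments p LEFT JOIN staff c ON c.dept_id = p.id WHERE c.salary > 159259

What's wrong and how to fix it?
Bug: A WHERE condition on the right-hand table after LEFT JOIN drops unmatched parents

Fix: Put 'c.salary > 159259' in the JOIN's ON clause instead of WHERE

Corrected query:
SELECT p.name, c.salary FROM departments p LEFT JOIN staff c ON c.dept_id = p.id AND c.salary > 159259

Result:
name        | salary
------------+-------
Marketing   | NULL  
Engineering | NULL  
Finance     | NULL  
Sales       | NULL  
Legal       | NULL  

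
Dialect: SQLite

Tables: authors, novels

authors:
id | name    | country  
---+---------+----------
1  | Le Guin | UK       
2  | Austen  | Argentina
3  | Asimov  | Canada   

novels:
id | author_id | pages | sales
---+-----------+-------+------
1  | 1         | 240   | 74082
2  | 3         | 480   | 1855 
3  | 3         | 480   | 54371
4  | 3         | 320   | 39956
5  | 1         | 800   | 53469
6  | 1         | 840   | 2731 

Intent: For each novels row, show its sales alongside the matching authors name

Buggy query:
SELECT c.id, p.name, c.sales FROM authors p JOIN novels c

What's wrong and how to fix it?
Bug: JOIN with no ON clause produces a cartesian product; every novels row pairs with every authors row

Fix: Add ON c.author_id = p.id to the JOIN

Corrected query:
SELECT c.id, p.name, c.sales FROM authors p JOIN novels c ON c.author_id = p.id

Result:
id | name    | sales
---+---------+------
1  | Le Guin | 74082
2  | Asimov  | 1855 
3  | Asimov  | 54371
4  | Asimov  | 39956
5  | Le Guin | 53469
6  | Le Guin | 2731 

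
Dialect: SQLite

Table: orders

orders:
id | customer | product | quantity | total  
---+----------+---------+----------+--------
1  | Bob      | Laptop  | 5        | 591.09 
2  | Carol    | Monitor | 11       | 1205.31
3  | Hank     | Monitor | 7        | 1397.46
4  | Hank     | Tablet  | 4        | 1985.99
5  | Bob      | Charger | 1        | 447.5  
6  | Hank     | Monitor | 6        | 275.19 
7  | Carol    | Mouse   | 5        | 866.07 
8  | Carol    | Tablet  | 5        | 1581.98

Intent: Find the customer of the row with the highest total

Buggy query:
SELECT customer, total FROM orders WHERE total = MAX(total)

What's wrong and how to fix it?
Bug: WHERE is evaluated per row; an aggregate over the whole table isn't defined there

Fix: Use a subquery: WHERE total = (SELECT MAX(total) FROM orders)

Corrected query:
SELECT customer, total FROM orders WHERE total = (SELECT MAX(total) FROM orders)

Result:
customer | total  
---------+--------
Hank     | 1985.99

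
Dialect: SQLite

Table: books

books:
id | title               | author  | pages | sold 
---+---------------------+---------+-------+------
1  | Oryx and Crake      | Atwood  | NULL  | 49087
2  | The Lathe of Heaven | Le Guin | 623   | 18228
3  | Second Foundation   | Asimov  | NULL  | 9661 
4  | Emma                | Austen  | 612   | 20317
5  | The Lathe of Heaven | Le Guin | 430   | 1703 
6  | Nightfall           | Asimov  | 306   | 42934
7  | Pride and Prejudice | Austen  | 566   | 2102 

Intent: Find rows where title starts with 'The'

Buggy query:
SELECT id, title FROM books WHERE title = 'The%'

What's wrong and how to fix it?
Bug: Wildcards only work with LIKE; '=' treats '%' as a literal character

Fix: Use LIKE for wildcard pattern matching

Corrected query:
SELECT id, title FROM books WHERE title LIKE 'The%'

Result:
id | title              
---+--------------------
2  | The Lathe of Heaven
5  | The Lathe of Heaven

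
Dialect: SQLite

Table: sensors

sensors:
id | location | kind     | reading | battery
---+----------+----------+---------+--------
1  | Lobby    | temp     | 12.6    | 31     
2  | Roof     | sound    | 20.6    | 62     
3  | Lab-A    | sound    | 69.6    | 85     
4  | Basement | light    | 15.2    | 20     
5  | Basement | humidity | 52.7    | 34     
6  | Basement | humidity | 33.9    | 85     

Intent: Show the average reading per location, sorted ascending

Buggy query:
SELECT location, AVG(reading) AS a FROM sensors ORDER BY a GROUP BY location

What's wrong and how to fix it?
Bug: ORDER BY appears before GROUP BY; SQL clause order requires GROUP BY first

Fix: Reorder: SELECT … FROM … GROUP BY … ORDER BY …

Corrected query:
SELECT location, AVG(reading) AS a FROM sensors GROUP BY location ORDER BY a

Result:
location | a        
---------+----------
Lobby    | 12.6     
Roof     | 20.6     
Basement | 33.933333
Lab-A    | 69.6     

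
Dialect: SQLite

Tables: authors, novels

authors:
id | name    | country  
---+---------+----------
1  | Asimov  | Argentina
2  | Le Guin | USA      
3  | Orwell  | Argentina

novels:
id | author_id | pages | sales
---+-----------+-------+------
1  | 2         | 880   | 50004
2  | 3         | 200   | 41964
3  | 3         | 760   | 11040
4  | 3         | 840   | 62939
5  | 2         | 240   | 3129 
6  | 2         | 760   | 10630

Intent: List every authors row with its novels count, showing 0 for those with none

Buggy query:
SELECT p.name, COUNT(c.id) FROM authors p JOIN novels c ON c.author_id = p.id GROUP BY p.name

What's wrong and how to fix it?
Bug: An inner join excludes parents with zero children

Fix: Use LEFT JOIN so parents without children still appear (COUNT(c.id) gives 0)

Corrected query:
SELECT p.name, COUNT(c.id) FROM authors p LEFT JOIN novels c ON c.author_id = p.id GROUP BY p.name

Result:
name    | COUNT(c.id)
--------+------------
Asimov  | 0          
Le Guin | 3          
Orwell  | 3          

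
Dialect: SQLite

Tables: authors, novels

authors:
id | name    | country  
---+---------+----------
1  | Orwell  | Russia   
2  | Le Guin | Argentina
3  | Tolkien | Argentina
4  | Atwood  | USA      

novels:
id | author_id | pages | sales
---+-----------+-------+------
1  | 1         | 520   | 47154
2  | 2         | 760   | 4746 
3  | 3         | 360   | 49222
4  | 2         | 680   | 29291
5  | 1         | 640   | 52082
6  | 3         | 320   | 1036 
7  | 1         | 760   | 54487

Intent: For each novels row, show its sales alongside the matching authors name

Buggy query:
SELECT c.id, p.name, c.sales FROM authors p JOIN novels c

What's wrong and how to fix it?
Bug: Missing join condition: each novels row is matched to all authors rows instead of just its own

Fix: Specify the join condition linking the foreign key to the parent id

Corrected query:
SELECT c.id, p.name, c.sales FROM authors p JOIN novels c ON c.author_id = p.id

Result:
id | name    | sales
---+---------+------
1  | Orwell  | 47154
2  | Le Guin | 4746 
3  | Tolkien | 49222
4  | Le Guin | 29291
5  | Orwell  | 52082
6  | Tolkien | 1036 
7  | Orwell  | 54487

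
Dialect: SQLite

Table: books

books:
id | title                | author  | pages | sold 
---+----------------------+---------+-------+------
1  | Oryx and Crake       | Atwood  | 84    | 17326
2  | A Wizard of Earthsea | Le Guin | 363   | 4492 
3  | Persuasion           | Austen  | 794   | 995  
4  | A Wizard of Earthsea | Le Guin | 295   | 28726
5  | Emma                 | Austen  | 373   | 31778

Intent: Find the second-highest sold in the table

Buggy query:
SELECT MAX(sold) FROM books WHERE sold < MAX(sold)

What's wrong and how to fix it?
Bug: The inner MAX is an aggregate inside WHERE, which is not allowed

Fix: Put the inner MAX in a scalar subquery

Corrected query:
SELECT MAX(sold) FROM books WHERE sold < (SELECT MAX(sold) FROM books)

Result:
MAX(sold)
---------
28726    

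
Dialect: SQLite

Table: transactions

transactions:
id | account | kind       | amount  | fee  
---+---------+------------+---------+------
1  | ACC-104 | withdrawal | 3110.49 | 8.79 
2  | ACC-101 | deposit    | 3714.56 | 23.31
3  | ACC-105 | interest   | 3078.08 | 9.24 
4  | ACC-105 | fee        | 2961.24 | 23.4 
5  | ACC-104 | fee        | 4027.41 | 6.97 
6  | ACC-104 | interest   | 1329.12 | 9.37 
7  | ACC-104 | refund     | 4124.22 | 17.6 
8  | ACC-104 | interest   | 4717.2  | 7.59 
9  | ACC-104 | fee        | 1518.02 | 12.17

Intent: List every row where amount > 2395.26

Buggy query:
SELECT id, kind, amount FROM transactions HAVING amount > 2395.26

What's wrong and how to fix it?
Bug: This is a non-aggregate query (no GROUP BY, no aggregates), so in SQLite the HAVING clause is invalid here; a row-level condition belongs in WHERE

Fix: Use WHERE for row-level filtering

Corrected query:
SELECT id, kind, amount FROM transactions WHERE amount > 2395.26

Result:
id | kind       | amount 
---+------------+--------
1  | withdrawal | 3110.49
2  | deposit    | 3714.56
3  | interest   | 3078.08
4  | fee        | 2961.24
5  | fee        | 4027.41
7  | refund     | 4124.22
8  | interest   | 4717.2 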